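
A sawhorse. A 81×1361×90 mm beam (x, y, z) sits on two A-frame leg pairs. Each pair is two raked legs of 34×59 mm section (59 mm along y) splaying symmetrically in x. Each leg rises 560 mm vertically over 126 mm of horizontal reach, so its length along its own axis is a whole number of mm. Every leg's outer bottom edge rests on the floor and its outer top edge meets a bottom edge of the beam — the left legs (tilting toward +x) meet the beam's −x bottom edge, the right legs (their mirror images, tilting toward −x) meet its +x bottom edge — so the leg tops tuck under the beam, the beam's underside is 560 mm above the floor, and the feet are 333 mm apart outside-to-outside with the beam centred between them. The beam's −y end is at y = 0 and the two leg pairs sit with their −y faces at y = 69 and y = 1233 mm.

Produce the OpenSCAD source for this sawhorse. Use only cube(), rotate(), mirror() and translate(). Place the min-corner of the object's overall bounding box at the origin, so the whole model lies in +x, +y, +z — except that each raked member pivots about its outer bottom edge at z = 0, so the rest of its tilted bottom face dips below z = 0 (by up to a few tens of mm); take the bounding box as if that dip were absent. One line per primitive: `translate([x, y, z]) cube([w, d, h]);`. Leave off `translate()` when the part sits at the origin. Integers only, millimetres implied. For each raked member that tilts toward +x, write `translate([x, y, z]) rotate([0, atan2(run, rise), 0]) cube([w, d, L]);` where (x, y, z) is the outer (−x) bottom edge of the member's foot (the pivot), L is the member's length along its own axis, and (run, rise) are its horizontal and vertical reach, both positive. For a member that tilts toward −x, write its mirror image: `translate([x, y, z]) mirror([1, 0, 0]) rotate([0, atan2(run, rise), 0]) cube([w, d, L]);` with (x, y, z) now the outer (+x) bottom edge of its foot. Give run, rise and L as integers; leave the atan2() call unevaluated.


translate([126, 0, 560]) cube([81, 1361, 90]);
translate([0, 69, 0]) rotate([0, atan2(126, 560), 0]) cube([34, 59, 574]);
translate([333, 69, 0]) mirror([1, 0, 0]) rotate([0, atan2(126, 560), 0]) cube([34, 59, 574]);
translate([0, 1233, 0]) rotate([0, atan2(126, 560), 0]) cube([34, 59, 574]);
translate([333, 1233, 0]) mirror([1, 0, 0]) rotate([0, atan2(126, 560), 0]) cube([34, 59, 574]);


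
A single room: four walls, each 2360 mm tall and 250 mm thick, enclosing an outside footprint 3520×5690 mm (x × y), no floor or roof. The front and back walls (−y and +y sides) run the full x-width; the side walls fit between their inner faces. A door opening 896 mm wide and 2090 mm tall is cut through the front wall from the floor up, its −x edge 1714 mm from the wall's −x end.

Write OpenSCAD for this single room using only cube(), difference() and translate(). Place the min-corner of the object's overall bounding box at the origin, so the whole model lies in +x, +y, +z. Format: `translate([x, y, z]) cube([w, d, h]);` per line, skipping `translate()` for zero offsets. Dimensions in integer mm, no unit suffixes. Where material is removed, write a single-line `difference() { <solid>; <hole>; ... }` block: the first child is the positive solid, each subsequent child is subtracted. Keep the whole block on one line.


difference() { cube([3520, 250, 2360]); translate([1714, 0, 0]) cube([896, 250, 2090]); }
translate([0, 5440, 0]) cube([3520, 250, 2360]);
translate([0, 250, 0]) cube([250, 5190, 2360]);
translate([3270, 250, 0]) cube([250, 5190, 2360]);


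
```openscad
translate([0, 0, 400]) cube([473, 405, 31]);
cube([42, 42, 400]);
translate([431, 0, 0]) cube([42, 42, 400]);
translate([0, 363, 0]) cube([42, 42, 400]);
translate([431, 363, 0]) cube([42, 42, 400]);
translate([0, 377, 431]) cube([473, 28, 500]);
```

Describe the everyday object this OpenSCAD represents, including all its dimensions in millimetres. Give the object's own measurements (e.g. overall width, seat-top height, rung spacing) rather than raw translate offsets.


A chair. The seat is a 473×405×31 mm slab with its top at z = 431 mm, on four 42×42 mm corner legs (flush with the seat edges, standing on z = 0). A flat backrest 28 mm thick, 500 mm tall, spans the full seat width and rises from the seat top along its +y edge, rear face flush with the rear of the seat.


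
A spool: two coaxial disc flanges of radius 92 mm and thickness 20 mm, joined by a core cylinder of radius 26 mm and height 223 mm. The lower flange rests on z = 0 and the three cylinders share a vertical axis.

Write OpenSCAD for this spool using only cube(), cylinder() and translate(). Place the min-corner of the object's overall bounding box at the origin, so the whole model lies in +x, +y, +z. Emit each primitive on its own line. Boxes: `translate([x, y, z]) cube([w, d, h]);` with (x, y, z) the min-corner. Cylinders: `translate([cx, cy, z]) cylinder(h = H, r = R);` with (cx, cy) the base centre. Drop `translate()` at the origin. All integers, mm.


translate([92, 92, 0]) cylinder(h = 20, r = 92);
translate([92, 92, 20]) cylinder(h = 223, r = 26);
translate([92, 92, 243]) cylinder(h = 20, r = 92);


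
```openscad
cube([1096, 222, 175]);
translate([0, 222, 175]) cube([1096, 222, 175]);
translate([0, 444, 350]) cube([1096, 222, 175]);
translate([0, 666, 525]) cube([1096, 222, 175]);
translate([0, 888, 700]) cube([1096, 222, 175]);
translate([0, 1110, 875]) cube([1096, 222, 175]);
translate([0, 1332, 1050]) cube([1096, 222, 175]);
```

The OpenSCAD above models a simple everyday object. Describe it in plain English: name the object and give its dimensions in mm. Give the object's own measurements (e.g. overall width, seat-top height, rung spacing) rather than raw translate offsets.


A straight staircase of 7 solid steps. Each step is 1096 mm wide (x), 222 mm deep (y, the going) and 175 mm tall (the rise). The first step rests on the floor; each subsequent step sits one going further in +y and one rise higher in +z, directly behind and above the previous step with no overlap.


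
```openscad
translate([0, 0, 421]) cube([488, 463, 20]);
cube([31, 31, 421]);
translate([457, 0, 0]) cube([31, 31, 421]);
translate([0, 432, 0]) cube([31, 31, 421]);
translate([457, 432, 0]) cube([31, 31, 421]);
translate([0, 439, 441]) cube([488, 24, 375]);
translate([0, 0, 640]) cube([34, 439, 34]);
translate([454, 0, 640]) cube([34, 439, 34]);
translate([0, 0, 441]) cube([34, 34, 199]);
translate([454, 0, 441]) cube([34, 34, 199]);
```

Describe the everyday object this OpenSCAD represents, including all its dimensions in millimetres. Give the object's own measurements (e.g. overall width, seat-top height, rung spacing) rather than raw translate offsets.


A chair. The seat is a 488×463×20 mm slab with its top at z = 441 mm, on four 31×31 mm corner legs (flush with the seat edges, standing on z = 0). A flat backrest 24 mm thick, 375 mm tall, spans the full seat width and rises from the seat top along its +y edge, rear face flush with the rear of the seat. Two armrests of 34×34 mm section run along each side from the seat's front edge to the front of the backrest, top faces 233 mm above the seat top and outer faces flush with the seat's x-edges; a 34×34 mm post under the front of each armrest stands on the seat at the front corner.


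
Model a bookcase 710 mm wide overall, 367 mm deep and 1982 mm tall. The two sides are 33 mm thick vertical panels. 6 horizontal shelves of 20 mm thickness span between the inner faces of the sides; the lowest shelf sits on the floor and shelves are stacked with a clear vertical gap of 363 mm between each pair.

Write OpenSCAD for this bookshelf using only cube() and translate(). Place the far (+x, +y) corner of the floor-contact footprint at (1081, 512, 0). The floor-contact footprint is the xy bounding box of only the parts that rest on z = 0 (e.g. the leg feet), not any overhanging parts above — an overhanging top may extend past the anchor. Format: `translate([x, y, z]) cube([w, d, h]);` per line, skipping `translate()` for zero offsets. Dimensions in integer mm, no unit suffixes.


translate([371, 145, 0]) cube([33, 367, 1982]);
translate([1048, 145, 0]) cube([33, 367, 1982]);
translate([404, 145, 0]) cube([644, 367, 20]);
translate([404, 145, 383]) cube([644, 367, 20]);
translate([404, 145, 766]) cube([644, 367, 20]);
translate([404, 145, 1149]) cube([644, 367, 20]);
translate([404, 145, 1532]) cube([644, 367, 20]);
translate([404, 145, 1915]) cube([644, 367, 20]);


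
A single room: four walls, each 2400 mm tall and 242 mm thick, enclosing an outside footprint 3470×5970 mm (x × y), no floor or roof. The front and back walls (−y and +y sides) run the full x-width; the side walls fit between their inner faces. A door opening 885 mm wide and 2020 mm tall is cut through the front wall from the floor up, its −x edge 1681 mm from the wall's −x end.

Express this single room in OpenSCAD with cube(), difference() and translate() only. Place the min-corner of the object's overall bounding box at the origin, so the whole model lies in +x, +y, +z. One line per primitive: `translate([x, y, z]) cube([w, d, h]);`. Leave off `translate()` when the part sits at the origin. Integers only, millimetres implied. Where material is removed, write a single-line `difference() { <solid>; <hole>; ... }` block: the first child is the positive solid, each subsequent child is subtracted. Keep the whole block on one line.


difference() { cube([3470, 242, 2400]); translate([1681, 0, 0]) cube([885, 242, 2020]); }
translate([0, 5728, 0]) cube([3470, 242, 2400]);
translate([0, 242, 0]) cube([242, 5486, 2400]);
translate([3228, 242, 0]) cube([242, 5486, 2400]);


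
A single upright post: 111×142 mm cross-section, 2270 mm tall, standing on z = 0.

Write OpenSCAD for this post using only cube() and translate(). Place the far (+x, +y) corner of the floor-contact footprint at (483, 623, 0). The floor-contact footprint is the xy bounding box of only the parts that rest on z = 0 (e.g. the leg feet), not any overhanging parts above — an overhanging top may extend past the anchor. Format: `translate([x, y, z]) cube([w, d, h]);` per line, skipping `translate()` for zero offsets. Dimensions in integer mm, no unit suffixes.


translate([372, 481, 0]) cube([111, 142, 2270]);


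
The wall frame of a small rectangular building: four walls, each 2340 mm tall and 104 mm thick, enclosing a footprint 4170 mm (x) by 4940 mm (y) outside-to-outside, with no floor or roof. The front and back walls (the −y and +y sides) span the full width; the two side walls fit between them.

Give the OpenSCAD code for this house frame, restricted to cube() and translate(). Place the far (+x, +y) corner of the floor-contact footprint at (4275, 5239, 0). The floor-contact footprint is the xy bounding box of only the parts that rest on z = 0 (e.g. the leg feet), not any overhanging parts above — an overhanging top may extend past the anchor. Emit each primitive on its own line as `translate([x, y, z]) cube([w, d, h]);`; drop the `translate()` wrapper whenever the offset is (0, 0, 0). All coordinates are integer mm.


translate([105, 299, 0]) cube([4170, 104, 2340]);
translate([105, 5135, 0]) cube([4170, 104, 2340]);
translate([105, 403, 0]) cube([104, 4732, 2340]);
translate([4171, 403, 0]) cube([104, 4732, 2340]);


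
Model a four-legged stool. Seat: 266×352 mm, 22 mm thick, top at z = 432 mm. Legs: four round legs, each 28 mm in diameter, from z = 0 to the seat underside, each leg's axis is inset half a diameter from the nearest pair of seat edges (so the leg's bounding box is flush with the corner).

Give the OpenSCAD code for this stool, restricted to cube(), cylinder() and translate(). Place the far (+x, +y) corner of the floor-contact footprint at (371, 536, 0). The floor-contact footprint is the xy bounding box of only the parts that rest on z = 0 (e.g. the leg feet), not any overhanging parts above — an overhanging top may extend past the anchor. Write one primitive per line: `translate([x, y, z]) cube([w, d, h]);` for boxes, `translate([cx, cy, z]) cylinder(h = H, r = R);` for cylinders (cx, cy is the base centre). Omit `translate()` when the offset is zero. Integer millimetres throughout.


// leg_h = 432 - 22 = 410
translate([105, 184, 410]) cube([266, 352, 22]);
translate([119, 198, 0]) cylinder(h = 410, r = 14);
translate([357, 198, 0]) cylinder(h = 410, r = 14);
translate([119, 522, 0]) cylinder(h = 410, r = 14);
translate([357, 522, 0]) cylinder(h = 410, r = 14);


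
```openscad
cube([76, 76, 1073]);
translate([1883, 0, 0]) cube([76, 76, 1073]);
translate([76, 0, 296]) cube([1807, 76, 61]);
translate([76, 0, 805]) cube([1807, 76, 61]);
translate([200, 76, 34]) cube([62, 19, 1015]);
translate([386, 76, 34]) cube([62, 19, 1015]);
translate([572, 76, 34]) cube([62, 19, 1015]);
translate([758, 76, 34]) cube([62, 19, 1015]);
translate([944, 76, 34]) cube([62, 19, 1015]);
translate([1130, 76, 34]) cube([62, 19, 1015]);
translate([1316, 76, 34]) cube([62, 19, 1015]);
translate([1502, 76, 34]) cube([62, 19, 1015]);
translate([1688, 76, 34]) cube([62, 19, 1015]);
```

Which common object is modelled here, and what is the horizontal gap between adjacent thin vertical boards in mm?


A fence section. The picket gap is 124 mm.

Two posts, two rails, 9 pickets — a fence section. Span 1807 mm holds 9 pickets of 62 mm with 10 equal gaps: ⌊(1807 − 9·62) / 10⌋ = 124 mm.


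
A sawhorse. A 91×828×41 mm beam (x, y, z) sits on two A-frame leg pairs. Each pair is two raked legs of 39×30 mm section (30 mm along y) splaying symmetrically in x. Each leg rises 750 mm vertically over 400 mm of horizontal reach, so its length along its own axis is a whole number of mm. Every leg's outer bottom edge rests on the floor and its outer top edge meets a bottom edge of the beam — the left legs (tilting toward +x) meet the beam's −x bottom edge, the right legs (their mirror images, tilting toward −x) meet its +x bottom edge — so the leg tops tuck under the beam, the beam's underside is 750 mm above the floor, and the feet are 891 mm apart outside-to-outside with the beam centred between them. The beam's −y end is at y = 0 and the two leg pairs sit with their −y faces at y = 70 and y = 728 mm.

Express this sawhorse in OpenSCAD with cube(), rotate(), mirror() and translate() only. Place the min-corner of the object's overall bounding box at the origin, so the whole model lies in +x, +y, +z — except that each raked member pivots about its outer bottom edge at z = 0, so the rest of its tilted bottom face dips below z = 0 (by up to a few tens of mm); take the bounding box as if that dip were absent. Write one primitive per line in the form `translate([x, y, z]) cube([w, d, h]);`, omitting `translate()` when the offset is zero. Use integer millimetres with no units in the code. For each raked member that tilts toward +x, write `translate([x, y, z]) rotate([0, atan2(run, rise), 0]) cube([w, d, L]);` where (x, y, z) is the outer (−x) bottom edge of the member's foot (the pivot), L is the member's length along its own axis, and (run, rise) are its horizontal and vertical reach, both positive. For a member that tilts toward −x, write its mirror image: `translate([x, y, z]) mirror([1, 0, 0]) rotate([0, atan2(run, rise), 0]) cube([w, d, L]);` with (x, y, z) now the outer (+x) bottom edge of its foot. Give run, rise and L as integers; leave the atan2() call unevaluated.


// leg length = √(400² + 750²) = 850
// right-leg outer foot x = 2·400 + 91 = 891
// beam min-corner = (400, 0, 750)
translate([400, 0, 750]) cube([91, 828, 41]);
translate([0, 70, 0]) rotate([0, atan2(400, 750), 0]) cube([39, 30, 850]);
translate([891, 70, 0]) mirror([1, 0, 0]) rotate([0, atan2(400, 750), 0]) cube([39, 30, 850]);
translate([0, 728, 0]) rotate([0, atan2(400, 750), 0]) cube([39, 30, 850]);
translate([891, 728, 0]) mirror([1, 0, 0]) rotate([0, atan2(400, 750), 0]) cube([39, 30, 850]);


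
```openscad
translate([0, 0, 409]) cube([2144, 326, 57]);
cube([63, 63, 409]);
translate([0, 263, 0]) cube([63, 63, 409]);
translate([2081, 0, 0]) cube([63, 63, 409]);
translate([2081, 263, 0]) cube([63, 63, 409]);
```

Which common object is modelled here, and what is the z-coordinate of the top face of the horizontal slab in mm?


A bench. The seat-top height is 466 mm.

A long slab on four corner posts — a bench. The slab sits at z = 409 with thickness 57, so the top is 409 + 57 = 466 mm.


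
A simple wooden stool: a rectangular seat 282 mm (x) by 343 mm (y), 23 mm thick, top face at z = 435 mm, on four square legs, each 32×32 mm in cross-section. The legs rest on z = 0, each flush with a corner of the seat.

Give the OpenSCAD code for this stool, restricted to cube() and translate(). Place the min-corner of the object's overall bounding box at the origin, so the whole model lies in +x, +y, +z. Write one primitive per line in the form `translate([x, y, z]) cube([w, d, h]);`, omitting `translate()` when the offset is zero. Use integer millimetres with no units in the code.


translate([0, 0, 412]) cube([282, 343, 23]);
cube([32, 32, 412]);
translate([250, 0, 0]) cube([32, 32, 412]);
translate([0, 311, 0]) cube([32, 32, 412]);
translate([250, 311, 0]) cube([32, 32, 412]);


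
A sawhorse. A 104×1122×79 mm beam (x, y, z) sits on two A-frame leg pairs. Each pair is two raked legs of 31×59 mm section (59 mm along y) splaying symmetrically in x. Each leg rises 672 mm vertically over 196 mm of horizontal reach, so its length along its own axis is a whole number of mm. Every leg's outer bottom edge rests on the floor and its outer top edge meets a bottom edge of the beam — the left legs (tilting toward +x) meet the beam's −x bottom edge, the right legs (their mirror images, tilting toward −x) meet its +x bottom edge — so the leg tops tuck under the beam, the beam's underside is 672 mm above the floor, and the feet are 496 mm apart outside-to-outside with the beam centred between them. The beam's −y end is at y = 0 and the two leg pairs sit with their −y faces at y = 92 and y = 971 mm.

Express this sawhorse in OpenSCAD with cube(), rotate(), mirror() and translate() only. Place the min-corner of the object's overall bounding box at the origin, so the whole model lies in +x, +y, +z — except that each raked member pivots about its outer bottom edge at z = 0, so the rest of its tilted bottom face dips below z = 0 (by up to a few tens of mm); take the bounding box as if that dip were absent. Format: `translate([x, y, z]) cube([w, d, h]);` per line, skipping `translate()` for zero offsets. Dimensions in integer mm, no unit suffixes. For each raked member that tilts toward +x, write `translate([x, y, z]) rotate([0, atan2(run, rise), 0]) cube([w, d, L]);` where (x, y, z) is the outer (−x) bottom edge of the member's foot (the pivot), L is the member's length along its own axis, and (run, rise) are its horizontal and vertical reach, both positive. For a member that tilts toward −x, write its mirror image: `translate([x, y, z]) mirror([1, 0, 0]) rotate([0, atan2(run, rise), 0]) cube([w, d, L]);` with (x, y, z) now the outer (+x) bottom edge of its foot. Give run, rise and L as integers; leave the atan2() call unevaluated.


translate([196, 0, 672]) cube([104, 1122, 79]);
translate([0, 92, 0]) rotate([0, atan2(196, 672), 0]) cube([31, 59, 700]);
translate([496, 92, 0]) mirror([1, 0, 0]) rotate([0, atan2(196, 672), 0]) cube([31, 59, 700]);
translate([0, 971, 0]) rotate([0, atan2(196, 672), 0]) cube([31, 59, 700]);
translate([496, 971, 0]) mirror([1, 0, 0]) rotate([0, atan2(196, 672), 0]) cube([31, 59, 700]);


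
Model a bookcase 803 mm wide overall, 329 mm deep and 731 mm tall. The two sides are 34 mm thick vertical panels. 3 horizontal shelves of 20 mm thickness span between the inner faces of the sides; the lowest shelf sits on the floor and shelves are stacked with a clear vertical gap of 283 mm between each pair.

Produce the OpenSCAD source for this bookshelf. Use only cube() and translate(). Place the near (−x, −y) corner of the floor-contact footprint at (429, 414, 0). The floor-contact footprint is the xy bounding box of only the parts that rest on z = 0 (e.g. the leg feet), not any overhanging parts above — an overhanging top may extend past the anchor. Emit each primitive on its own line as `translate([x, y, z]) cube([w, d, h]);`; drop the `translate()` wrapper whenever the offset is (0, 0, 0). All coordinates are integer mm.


translate([429, 414, 0]) cube([34, 329, 731]);
translate([1198, 414, 0]) cube([34, 329, 731]);
translate([463, 414, 0]) cube([735, 329, 20]);
translate([463, 414, 303]) cube([735, 329, 20]);
translate([463, 414, 606]) cube([735, 329, 20]);


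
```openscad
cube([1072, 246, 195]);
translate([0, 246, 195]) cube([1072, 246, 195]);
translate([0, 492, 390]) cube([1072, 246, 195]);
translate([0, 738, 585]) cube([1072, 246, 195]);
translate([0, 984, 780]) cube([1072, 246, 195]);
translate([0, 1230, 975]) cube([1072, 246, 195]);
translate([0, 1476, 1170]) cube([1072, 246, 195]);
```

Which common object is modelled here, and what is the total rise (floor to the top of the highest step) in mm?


A staircase. The total rise is 1365 mm.

7 identical blocks, each offset up and back from the previous — a staircase. Each step is 195 mm tall and there are 7 of them, so the total rise is 7 × 195 = 1365 mm.


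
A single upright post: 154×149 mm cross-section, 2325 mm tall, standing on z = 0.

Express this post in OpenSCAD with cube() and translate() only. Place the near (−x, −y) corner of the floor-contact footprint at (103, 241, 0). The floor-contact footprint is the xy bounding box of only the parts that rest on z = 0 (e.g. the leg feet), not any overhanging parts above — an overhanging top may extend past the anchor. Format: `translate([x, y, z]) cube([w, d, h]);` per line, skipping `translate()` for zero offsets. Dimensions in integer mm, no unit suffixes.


translate([103, 241, 0]) cube([154, 149, 2325]);


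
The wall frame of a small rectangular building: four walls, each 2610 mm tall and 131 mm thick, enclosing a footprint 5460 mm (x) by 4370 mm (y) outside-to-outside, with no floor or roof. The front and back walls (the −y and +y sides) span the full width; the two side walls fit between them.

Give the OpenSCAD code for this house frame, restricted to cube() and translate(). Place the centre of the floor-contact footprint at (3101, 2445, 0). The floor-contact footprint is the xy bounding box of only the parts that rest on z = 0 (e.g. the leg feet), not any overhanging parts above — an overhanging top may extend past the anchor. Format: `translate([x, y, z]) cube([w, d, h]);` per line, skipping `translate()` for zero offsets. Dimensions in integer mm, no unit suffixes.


translate([371, 260, 0]) cube([5460, 131, 2610]);
translate([371, 4499, 0]) cube([5460, 131, 2610]);
translate([371, 391, 0]) cube([131, 4108, 2610]);
translate([5700, 391, 0]) cube([131, 4108, 2610]);


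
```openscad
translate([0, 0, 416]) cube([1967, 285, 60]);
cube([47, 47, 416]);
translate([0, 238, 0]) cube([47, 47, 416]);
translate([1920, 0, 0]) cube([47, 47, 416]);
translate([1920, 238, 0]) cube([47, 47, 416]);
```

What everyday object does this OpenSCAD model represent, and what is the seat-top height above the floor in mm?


A bench. The seat-top height is 476 mm.

A long slab on four corner posts — a bench. The slab sits at z = 416 with thickness 60, so the top is 416 + 60 = 476 mm.


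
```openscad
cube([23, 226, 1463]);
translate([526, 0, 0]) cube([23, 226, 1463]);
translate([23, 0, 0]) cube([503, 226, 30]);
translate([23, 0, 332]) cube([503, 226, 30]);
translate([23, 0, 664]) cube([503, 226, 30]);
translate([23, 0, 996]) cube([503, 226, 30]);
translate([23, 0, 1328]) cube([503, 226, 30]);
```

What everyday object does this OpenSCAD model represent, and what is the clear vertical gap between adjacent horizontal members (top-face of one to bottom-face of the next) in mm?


A bookshelf. The clear shelf gap is 302 mm.

Two tall side panels with 5 horizontal boards between them — a bookshelf. The first two shelf undersides are at z = 0 and z = 332; with shelf thickness 30, the clear gap is 332 − 0 − 30 = 302 mm.


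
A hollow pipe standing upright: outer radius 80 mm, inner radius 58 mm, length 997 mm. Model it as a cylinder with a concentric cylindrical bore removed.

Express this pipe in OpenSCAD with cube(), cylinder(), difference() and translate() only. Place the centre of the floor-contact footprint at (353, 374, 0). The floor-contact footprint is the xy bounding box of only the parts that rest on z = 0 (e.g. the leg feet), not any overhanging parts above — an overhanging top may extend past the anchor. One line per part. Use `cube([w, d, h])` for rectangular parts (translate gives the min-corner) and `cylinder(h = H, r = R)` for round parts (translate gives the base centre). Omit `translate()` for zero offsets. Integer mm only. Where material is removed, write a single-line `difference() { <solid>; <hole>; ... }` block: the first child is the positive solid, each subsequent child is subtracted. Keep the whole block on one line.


difference() { translate([353, 374, 0]) cylinder(h = 997, r = 80); translate([353, 374, 0]) cylinder(h = 997, r = 58); }


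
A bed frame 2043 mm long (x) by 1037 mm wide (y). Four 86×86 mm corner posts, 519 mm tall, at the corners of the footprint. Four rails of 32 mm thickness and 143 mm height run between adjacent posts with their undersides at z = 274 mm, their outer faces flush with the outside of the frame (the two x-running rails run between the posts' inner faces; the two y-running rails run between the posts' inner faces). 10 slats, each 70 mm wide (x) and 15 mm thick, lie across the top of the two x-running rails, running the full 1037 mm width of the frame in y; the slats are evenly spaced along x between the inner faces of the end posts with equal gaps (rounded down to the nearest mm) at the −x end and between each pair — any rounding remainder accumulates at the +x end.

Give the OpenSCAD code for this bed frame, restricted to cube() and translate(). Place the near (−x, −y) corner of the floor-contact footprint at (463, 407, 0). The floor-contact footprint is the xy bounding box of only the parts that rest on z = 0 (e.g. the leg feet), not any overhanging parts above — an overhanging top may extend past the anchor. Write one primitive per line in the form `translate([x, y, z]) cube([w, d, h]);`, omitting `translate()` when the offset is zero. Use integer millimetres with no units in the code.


translate([463, 407, 0]) cube([86, 86, 519]);
translate([463, 1358, 0]) cube([86, 86, 519]);
translate([2420, 407, 0]) cube([86, 86, 519]);
translate([2420, 1358, 0]) cube([86, 86, 519]);
translate([549, 407, 274]) cube([1871, 32, 143]);
translate([549, 1412, 274]) cube([1871, 32, 143]);
translate([463, 493, 274]) cube([32, 865, 143]);
translate([2474, 493, 274]) cube([32, 865, 143]);
translate([655, 407, 417]) cube([70, 1037, 15]);
translate([831, 407, 417]) cube([70, 1037, 15]);
translate([1007, 407, 417]) cube([70, 1037, 15]);
translate([1183, 407, 417]) cube([70, 1037, 15]);
translate([1359, 407, 417]) cube([70, 1037, 15]);
translate([1535, 407, 417]) cube([70, 1037, 15]);
translate([1711, 407, 417]) cube([70, 1037, 15]);
translate([1887, 407, 417]) cube([70, 1037, 15]);
translate([2063, 407, 417]) cube([70, 1037, 15]);
translate([2239, 407, 417]) cube([70, 1037, 15]);


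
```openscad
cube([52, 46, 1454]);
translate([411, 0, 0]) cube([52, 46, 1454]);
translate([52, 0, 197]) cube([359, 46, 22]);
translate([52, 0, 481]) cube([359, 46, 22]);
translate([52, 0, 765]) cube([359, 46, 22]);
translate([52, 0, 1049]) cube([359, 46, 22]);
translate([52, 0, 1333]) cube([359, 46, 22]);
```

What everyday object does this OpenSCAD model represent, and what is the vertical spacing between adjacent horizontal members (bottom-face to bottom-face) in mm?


A ladder. The rung spacing is 284 mm.

Two tall 52×46 posts with 5 short bars between them — a ladder. Adjacent rungs sit at z = 197 and z = 481, so the spacing is 481 − 197 = 284 mm.


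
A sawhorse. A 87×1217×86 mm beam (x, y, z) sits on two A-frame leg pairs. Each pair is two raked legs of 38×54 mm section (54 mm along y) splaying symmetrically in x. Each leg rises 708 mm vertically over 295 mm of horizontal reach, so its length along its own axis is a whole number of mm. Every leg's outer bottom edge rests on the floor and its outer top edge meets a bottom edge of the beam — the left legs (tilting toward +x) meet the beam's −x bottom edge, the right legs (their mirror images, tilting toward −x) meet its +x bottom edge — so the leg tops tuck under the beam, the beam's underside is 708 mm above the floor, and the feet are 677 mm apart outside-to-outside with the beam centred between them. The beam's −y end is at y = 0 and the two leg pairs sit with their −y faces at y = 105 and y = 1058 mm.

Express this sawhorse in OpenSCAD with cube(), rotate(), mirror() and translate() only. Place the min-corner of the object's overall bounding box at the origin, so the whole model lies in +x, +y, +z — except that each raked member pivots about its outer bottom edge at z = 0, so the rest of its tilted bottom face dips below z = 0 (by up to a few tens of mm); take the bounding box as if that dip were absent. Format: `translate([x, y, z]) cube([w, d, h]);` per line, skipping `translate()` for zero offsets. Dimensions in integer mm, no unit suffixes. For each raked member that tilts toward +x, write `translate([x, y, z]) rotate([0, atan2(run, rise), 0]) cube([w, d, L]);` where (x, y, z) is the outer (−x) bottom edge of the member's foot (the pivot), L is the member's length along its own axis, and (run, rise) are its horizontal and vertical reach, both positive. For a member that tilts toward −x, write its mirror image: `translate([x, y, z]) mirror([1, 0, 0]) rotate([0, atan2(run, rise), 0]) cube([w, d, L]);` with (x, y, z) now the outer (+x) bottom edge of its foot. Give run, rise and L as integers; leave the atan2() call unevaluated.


translate([295, 0, 708]) cube([87, 1217, 86]);
translate([0, 105, 0]) rotate([0, atan2(295, 708), 0]) cube([38, 54, 767]);
translate([677, 105, 0]) mirror([1, 0, 0]) rotate([0, atan2(295, 708), 0]) cube([38, 54, 767]);
translate([0, 1058, 0]) rotate([0, atan2(295, 708), 0]) cube([38, 54, 767]);
translate([677, 1058, 0]) mirror([1, 0, 0]) rotate([0, atan2(295, 708), 0]) cube([38, 54, 767]);


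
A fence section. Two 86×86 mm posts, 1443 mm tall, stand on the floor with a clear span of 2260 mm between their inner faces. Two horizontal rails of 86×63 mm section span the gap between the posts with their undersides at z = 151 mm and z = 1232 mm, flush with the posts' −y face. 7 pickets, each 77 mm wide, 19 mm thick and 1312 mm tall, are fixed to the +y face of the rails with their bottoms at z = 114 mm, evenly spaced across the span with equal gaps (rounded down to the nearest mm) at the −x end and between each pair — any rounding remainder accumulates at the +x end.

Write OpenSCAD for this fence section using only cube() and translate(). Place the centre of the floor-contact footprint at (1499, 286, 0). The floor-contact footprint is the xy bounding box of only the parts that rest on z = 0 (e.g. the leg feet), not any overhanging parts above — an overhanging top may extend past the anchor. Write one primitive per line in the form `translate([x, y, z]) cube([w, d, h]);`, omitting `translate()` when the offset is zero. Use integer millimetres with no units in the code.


translate([283, 243, 0]) cube([86, 86, 1443]);
translate([2629, 243, 0]) cube([86, 86, 1443]);
translate([369, 243, 151]) cube([2260, 86, 63]);
translate([369, 243, 1232]) cube([2260, 86, 63]);
translate([584, 329, 114]) cube([77, 19, 1312]);
translate([876, 329, 114]) cube([77, 19, 1312]);
translate([1168, 329, 114]) cube([77, 19, 1312]);
translate([1460, 329, 114]) cube([77, 19, 1312]);
translate([1752, 329, 114]) cube([77, 19, 1312]);
translate([2044, 329, 114]) cube([77, 19, 1312]);
translate([2336, 329, 114]) cube([77, 19, 1312]);


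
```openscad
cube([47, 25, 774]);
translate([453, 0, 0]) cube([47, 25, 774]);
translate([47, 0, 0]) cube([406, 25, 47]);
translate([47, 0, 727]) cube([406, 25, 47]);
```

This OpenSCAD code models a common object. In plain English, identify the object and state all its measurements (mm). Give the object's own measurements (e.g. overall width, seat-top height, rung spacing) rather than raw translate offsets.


A rectangular picture frame lying in the x–z plane (depth along y). The opening is 406 mm wide (x) by 680 mm tall (z), surrounded by a border 47 mm wide on all four sides. The frame is 25 mm deep and is made of two full-height vertical stiles with two horizontal rails fitted between them.


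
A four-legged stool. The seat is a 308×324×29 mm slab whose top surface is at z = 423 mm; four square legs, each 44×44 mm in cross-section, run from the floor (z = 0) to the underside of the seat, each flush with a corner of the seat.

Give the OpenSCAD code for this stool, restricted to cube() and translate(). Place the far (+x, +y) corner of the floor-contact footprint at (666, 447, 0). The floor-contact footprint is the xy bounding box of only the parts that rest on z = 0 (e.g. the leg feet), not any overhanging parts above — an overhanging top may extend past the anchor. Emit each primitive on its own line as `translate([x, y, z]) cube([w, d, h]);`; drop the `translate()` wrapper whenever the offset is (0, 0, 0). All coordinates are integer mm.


translate([358, 123, 394]) cube([308, 324, 29]);
translate([358, 123, 0]) cube([44, 44, 394]);
translate([622, 123, 0]) cube([44, 44, 394]);
translate([358, 403, 0]) cube([44, 44, 394]);
translate([622, 403, 0]) cube([44, 44, 394]);


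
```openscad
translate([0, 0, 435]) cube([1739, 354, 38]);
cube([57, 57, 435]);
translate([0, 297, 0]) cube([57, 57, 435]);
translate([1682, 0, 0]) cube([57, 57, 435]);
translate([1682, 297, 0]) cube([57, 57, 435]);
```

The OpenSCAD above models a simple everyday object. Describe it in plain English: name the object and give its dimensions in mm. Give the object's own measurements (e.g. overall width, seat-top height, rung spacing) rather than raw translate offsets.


A bench: a 1739×354 mm seat slab, 38 mm thick, top at z = 473 mm, on four 57×57 mm square legs flush with the seat corners and standing on z = 0.


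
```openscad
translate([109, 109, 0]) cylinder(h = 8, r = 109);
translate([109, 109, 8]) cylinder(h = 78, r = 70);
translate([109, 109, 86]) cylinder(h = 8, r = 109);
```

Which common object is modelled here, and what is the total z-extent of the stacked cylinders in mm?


A spool. The overall height is 94 mm.

Three coaxial cylinders, large–small–large — a spool. Two 8 mm flanges and a 78 mm core give 8 + 78 + 8 = 94 mm.


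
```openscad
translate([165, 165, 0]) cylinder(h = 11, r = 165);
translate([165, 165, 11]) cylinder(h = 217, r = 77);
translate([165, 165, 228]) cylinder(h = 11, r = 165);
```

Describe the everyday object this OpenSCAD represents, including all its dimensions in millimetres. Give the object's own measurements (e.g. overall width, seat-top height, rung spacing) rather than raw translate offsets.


A spool: two coaxial disc flanges of radius 165 mm and thickness 11 mm, joined by a core cylinder of radius 77 mm and height 217 mm. The lower flange rests on z = 0 and the three cylinders share a vertical axis.


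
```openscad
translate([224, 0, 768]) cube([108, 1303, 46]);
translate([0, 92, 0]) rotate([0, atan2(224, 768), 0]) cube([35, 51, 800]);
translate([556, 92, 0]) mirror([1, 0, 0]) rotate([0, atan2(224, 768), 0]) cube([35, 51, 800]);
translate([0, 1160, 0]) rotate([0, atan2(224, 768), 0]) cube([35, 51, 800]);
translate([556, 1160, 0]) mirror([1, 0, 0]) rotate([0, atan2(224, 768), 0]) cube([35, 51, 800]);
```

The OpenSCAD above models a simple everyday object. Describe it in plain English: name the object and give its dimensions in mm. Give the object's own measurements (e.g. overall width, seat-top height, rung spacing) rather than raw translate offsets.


A sawhorse. A 108×1303×46 mm beam (x, y, z) sits on two A-frame leg pairs. Each pair is two raked legs of 35×51 mm section (51 mm along y) splaying symmetrically in x. Each leg rises 768 mm vertically over 224 mm of horizontal reach and is 800 mm long along its own axis. Every leg's outer bottom edge rests on the floor and its outer top edge meets a bottom edge of the beam — the left legs (tilting toward +x) meet the beam's −x bottom edge, the right legs (their mirror images, tilting toward −x) meet its +x bottom edge — so the leg tops tuck under the beam, the beam's underside is 768 mm above the floor, and the feet are 556 mm apart outside-to-outside with the beam centred between them. The two leg pairs are set in 92 mm from either end of the beam.


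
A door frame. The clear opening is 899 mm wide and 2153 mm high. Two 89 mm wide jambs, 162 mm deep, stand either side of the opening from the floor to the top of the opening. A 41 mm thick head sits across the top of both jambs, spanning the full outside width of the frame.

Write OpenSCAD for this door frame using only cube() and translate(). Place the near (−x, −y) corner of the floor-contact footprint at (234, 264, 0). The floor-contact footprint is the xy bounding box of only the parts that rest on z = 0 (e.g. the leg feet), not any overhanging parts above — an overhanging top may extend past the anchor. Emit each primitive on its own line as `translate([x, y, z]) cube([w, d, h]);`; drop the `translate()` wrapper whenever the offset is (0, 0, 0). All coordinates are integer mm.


translate([234, 264, 0]) cube([89, 162, 2153]);
translate([1222, 264, 0]) cube([89, 162, 2153]);
translate([234, 264, 2153]) cube([1077, 162, 41]);


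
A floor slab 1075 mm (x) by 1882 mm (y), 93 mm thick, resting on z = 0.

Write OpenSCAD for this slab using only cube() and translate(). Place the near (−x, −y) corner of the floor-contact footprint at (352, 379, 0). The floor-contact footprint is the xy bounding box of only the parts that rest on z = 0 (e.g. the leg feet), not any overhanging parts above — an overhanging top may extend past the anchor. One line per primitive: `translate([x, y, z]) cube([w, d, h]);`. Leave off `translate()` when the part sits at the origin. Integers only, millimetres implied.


translate([352, 379, 0]) cube([1075, 1882, 93]);


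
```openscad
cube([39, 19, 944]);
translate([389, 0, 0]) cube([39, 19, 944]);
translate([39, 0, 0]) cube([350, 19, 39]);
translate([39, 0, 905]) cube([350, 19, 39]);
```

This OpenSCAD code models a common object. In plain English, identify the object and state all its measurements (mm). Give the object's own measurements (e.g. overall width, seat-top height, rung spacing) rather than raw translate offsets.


A rectangular picture frame lying in the x–z plane (depth along y). The opening is 350 mm wide (x) by 866 mm tall (z), surrounded by a border 39 mm wide on all four sides. The frame is 19 mm deep and is made of two full-height vertical stiles with two horizontal rails fitted between them.


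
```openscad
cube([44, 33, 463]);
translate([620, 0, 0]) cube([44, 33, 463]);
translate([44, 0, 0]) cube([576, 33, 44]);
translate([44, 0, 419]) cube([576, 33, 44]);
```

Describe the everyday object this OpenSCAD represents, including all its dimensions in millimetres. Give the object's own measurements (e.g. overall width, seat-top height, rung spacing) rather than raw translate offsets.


A rectangular picture frame lying in the x–z plane (depth along y). The opening is 576 mm wide (x) by 375 mm tall (z), surrounded by a border 44 mm wide on all four sides. The frame is 33 mm deep and is made of two full-height vertical stiles with two horizontal rails fitted between them.


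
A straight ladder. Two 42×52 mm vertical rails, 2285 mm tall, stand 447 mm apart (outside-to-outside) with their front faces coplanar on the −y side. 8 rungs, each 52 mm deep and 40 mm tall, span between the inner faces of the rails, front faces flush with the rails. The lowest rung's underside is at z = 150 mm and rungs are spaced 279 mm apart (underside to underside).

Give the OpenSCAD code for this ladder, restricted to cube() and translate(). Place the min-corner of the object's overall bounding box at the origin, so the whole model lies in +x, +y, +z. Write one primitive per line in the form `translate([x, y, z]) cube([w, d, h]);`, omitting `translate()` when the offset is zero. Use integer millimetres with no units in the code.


cube([42, 52, 2285]);
translate([405, 0, 0]) cube([42, 52, 2285]);
translate([42, 0, 150]) cube([363, 52, 40]);
translate([42, 0, 429]) cube([363, 52, 40]);
translate([42, 0, 708]) cube([363, 52, 40]);
translate([42, 0, 987]) cube([363, 52, 40]);
translate([42, 0, 1266]) cube([363, 52, 40]);
translate([42, 0, 1545]) cube([363, 52, 40]);
translate([42, 0, 1824]) cube([363, 52, 40]);
translate([42, 0, 2103]) cube([363, 52, 40]);
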